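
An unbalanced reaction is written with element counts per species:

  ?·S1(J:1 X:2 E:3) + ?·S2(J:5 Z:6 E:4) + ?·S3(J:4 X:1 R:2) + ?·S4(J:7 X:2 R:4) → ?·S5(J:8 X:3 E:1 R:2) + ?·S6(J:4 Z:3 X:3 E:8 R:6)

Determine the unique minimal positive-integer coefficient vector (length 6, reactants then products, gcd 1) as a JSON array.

Coefficients: [6, 1, 6, 3, 6, 2]

J: 6·1+1·5+6·4+3·7 = 56 | 6·8+2·4 = 56
Z: 6·0+1·6+6·0+3·0 = 6 | 6·0+2·3 = 6
X: 6·2+1·0+6·1+3·2 = 24 | 6·3+2·3 = 24
E: 6·3+1·4+6·0+3·0 = 22 | 6·1+2·8 = 22
R: 6·0+1·0+6·2+3·4 = 24 | 6·2+2·6 = 24
gcd(6,1,6,3,6,2) = 1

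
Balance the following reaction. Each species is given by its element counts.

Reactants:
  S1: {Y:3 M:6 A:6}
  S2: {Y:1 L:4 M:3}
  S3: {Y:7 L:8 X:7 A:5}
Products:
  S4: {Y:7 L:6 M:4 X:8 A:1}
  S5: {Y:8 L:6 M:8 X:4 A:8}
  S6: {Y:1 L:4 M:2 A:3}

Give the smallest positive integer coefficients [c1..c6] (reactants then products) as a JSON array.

Y: 6·3+6·1+4·7 = 52 | 1·7+5·8+5·1 = 52
L: 6·0+6·4+4·8 = 56 | 1·6+5·6+5·4 = 56
M: 6·6+6·3+4·0 = 54 | 1·4+5·8+5·2 = 54
X: 6·0+6·0+4·7 = 28 | 1·8+5·4+5·0 = 28
A: 6·6+6·0+4·5 = 56 | 1·1+5·8+5·3 = 56
gcd(6,6,4,1,5,5) = 1

Coefficients: [6, 6, 4, 1, 5, 5]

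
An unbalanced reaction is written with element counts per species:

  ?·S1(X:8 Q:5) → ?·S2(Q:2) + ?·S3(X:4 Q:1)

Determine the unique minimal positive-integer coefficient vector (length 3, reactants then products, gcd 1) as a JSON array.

Coefficients: [2, 3, 4]

X: 2·8 = 16 | 3·0+4·4 = 16
Q: 2·5 = 10 | 3·2+4·1 = 10
gcd(2,3,4) = 1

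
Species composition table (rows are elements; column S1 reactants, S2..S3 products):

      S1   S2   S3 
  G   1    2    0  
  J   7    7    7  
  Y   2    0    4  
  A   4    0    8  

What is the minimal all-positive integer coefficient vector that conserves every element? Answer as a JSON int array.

Coefficients: [2, 1, 1]

G: 2·1 = 2 | 1·2+1·0 = 2
J: 2·7 = 14 | 1·7+1·7 = 14
Y: 2·2 = 4 | 1·0+1·4 = 4
A: 2·4 = 8 | 1·0+1·8 = 8
gcd(2,1,1) = 1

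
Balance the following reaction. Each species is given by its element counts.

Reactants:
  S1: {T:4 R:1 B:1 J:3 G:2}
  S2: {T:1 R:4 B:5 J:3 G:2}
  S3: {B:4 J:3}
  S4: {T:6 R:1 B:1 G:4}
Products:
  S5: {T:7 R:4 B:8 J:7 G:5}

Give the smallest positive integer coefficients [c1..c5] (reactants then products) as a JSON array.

T: 5·4+4·1+5·0+3·6 = 42 | 6·7 = 42
R: 5·1+4·4+5·0+3·1 = 24 | 6·4 = 24
B: 5·1+4·5+5·4+3·1 = 48 | 6·8 = 48
J: 5·3+4·3+5·3+3·0 = 42 | 6·7 = 42
G: 5·2+4·2+5·0+3·4 = 30 | 6·5 = 30
gcd(5,4,5,3,6) = 1

Coefficients: [5, 4, 5, 3, 6]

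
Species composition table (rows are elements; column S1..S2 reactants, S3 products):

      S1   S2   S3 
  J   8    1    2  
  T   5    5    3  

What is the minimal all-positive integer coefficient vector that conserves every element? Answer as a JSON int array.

J: 1·8+2·1 = 10 | 5·2 = 10
T: 1·5+2·5 = 15 | 5·3 = 15
gcd(1,2,5) = 1

Coefficients: [1, 2, 5]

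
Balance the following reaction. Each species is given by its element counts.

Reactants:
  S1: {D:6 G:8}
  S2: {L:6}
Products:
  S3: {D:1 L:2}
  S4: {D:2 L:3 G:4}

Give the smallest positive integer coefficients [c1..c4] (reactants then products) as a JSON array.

D: 3·6+5·0 = 18 | 6·1+6·2 = 18
L: 3·0+5·6 = 30 | 6·2+6·3 = 30
G: 3·8+5·0 = 24 | 6·0+6·4 = 24
gcd(3,5,6,6) = 1

Coefficients: [3, 5, 6, 6]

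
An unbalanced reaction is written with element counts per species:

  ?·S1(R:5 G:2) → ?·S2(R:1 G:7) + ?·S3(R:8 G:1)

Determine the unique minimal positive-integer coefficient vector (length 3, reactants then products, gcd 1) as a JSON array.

Coefficients: [5, 1, 3]

R: 5·5 = 25 | 1·1+3·8 = 25
G: 5·2 = 10 | 1·7+3·1 = 10
gcd(5,1,3) = 1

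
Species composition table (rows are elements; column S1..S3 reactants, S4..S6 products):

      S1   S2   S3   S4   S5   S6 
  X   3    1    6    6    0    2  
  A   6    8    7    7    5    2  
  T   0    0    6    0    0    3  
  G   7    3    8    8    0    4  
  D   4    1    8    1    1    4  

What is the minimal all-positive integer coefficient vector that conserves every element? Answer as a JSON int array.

Coefficients: [1, 3, 3, 2, 5, 6]

X: 1·3+3·1+3·6 = 24 | 2·6+5·0+6·2 = 24
A: 1·6+3·8+3·7 = 51 | 2·7+5·5+6·2 = 51
T: 1·0+3·0+3·6 = 18 | 2·0+5·0+6·3 = 18
G: 1·7+3·3+3·8 = 40 | 2·8+5·0+6·4 = 40
D: 1·4+3·1+3·8 = 31 | 2·1+5·1+6·4 = 31
gcd(1,3,3,2,5,6) = 1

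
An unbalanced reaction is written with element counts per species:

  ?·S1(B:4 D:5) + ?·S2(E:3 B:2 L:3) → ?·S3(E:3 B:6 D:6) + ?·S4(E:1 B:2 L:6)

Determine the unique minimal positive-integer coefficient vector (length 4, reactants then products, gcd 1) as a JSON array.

Coefficients: [6, 6, 5, 3]

E: 6·0+6·3 = 18 | 5·3+3·1 = 18
B: 6·4+6·2 = 36 | 5·6+3·2 = 36
D: 6·5+6·0 = 30 | 5·6+3·0 = 30
L: 6·0+6·3 = 18 | 5·0+3·6 = 18
gcd(6,6,5,3) = 1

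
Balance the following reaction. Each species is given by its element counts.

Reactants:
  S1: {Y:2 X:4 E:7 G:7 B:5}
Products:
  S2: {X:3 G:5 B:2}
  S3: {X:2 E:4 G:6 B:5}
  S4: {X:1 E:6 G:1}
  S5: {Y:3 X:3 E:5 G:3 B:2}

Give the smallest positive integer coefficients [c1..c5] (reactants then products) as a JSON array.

Coefficients: [6, 1, 4, 1, 4]

Y: 6·2 = 12 | 1·0+4·0+1·0+4·3 = 12
X: 6·4 = 24 | 1·3+4·2+1·1+4·3 = 24
E: 6·7 = 42 | 1·0+4·4+1·6+4·5 = 42
G: 6·7 = 42 | 1·5+4·6+1·1+4·3 = 42
B: 6·5 = 30 | 1·2+4·5+1·0+4·2 = 30
gcd(6,1,4,1,4) = 1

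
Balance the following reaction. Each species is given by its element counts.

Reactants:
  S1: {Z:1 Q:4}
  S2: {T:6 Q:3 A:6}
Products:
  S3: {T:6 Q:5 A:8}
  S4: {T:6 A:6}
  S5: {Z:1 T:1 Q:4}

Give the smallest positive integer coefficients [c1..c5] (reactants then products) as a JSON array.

Coefficients: [6, 5, 3, 1, 6]

Z: 6·1+5·0 = 6 | 3·0+1·0+6·1 = 6
T: 6·0+5·6 = 30 | 3·6+1·6+6·1 = 30
Q: 6·4+5·3 = 39 | 3·5+1·0+6·4 = 39
A: 6·0+5·6 = 30 | 3·8+1·6+6·0 = 30
gcd(6,5,3,1,6) = 1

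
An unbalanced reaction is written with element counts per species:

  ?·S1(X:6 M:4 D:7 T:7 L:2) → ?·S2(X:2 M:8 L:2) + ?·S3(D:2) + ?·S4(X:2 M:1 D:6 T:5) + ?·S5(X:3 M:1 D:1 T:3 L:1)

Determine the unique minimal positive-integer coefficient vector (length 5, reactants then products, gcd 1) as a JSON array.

X: 4·6 = 24 | 1·2+5·0+2·2+6·3 = 24
M: 4·4 = 16 | 1·8+5·0+2·1+6·1 = 16
D: 4·7 = 28 | 1·0+5·2+2·6+6·1 = 28
T: 4·7 = 28 | 1·0+5·0+2·5+6·3 = 28
L: 4·2 = 8 | 1·2+5·0+2·0+6·1 = 8
gcd(4,1,5,2,6) = 1

Coefficients: [4, 1, 5, 2, 6]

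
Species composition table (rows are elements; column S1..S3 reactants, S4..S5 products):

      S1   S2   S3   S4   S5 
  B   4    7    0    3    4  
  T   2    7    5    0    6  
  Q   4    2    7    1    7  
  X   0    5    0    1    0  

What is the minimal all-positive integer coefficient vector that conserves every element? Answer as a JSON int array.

B: 6·4+1·7+1·0 = 31 | 5·3+4·4 = 31
T: 6·2+1·7+1·5 = 24 | 5·0+4·6 = 24
Q: 6·4+1·2+1·7 = 33 | 5·1+4·7 = 33
X: 6·0+1·5+1·0 = 5 | 5·1+4·0 = 5
gcd(6,1,1,5,4) = 1

Coefficients: [6, 1, 1, 5, 4]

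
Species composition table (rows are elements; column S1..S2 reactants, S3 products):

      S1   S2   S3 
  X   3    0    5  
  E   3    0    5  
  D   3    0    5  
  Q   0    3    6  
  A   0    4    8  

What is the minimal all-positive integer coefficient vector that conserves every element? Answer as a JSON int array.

X: 5·3+6·0 = 15 | 3·5 = 15
E: 5·3+6·0 = 15 | 3·5 = 15
D: 5·3+6·0 = 15 | 3·5 = 15
Q: 5·0+6·3 = 18 | 3·6 = 18
A: 5·0+6·4 = 24 | 3·8 = 24
gcd(5,6,3) = 1

Coefficients: [5, 6, 3]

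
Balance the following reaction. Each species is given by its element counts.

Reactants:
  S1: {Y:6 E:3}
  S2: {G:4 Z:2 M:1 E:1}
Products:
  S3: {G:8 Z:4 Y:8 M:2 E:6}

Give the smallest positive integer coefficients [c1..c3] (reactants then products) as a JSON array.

Coefficients: [4, 6, 3]

G: 4·0+6·4 = 24 | 3·8 = 24
Z: 4·0+6·2 = 12 | 3·4 = 12
Y: 4·6+6·0 = 24 | 3·8 = 24
M: 4·0+6·1 = 6 | 3·2 = 6
E: 4·3+6·1 = 18 | 3·6 = 18
gcd(4,6,3) = 1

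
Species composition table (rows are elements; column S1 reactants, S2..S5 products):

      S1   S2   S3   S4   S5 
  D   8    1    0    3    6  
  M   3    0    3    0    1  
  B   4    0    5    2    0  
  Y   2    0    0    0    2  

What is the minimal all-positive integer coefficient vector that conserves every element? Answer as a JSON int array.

Coefficients: [3, 3, 2, 1, 3]

D: 3·8 = 24 | 3·1+2·0+1·3+3·6 = 24
M: 3·3 = 9 | 3·0+2·3+1·0+3·1 = 9
B: 3·4 = 12 | 3·0+2·5+1·2+3·0 = 12
Y: 3·2 = 6 | 3·0+2·0+1·0+3·2 = 6
gcd(3,3,2,1,3) = 1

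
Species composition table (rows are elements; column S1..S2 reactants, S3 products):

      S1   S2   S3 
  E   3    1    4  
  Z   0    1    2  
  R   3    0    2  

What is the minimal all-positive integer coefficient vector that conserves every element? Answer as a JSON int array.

E: 2·3+6·1 = 12 | 3·4 = 12
Z: 2·0+6·1 = 6 | 3·2 = 6
R: 2·3+6·0 = 6 | 3·2 = 6
gcd(2,6,3) = 1

Coefficients: [2, 6, 3]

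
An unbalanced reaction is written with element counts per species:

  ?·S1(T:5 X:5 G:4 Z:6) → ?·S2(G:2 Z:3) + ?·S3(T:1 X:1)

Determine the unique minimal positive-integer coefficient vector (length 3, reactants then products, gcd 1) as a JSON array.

Coefficients: [1, 2, 5]

T: 1·5 = 5 | 2·0+5·1 = 5
X: 1·5 = 5 | 2·0+5·1 = 5
G: 1·4 = 4 | 2·2+5·0 = 4
Z: 1·6 = 6 | 2·3+5·0 = 6
gcd(1,2,5) = 1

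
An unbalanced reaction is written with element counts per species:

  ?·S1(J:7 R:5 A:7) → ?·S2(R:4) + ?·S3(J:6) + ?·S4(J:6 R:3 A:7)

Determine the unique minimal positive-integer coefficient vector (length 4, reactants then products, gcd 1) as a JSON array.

J: 6·7 = 42 | 3·0+1·6+6·6 = 42
R: 6·5 = 30 | 3·4+1·0+6·3 = 30
A: 6·7 = 42 | 3·0+1·0+6·7 = 42
gcd(6,3,1,6) = 1

Coefficients: [6, 3, 1, 6]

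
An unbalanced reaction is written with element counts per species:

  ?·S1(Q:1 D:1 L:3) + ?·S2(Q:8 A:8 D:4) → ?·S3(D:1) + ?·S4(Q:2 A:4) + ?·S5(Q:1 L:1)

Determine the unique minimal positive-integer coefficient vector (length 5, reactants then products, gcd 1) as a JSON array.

Q: 2·1+1·8 = 10 | 6·0+2·2+6·1 = 10
A: 2·0+1·8 = 8 | 6·0+2·4+6·0 = 8
D: 2·1+1·4 = 6 | 6·1+2·0+6·0 = 6
L: 2·3+1·0 = 6 | 6·0+2·0+6·1 = 6
gcd(2,1,6,2,6) = 1

Coefficients: [2, 1, 6, 2, 6]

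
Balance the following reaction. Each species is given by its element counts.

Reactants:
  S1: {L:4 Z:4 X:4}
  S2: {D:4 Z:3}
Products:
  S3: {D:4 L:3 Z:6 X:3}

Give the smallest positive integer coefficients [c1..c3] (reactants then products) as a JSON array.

D: 3·0+4·4 = 16 | 4·4 = 16
L: 3·4+4·0 = 12 | 4·3 = 12
Z: 3·4+4·3 = 24 | 4·6 = 24
X: 3·4+4·0 = 12 | 4·3 = 12
gcd(3,4,4) = 1

Coefficients: [3, 4, 4]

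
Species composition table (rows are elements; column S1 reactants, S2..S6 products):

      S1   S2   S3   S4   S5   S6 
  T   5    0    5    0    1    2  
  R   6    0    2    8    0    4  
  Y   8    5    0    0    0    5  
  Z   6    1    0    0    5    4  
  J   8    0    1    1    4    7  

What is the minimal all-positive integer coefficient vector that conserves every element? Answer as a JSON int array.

Coefficients: [5, 4, 3, 1, 2, 4]

T: 5·5 = 25 | 4·0+3·5+1·0+2·1+4·2 = 25
R: 5·6 = 30 | 4·0+3·2+1·8+2·0+4·4 = 30
Y: 5·8 = 40 | 4·5+3·0+1·0+2·0+4·5 = 40
Z: 5·6 = 30 | 4·1+3·0+1·0+2·5+4·4 = 30
J: 5·8 = 40 | 4·0+3·1+1·1+2·4+4·7 = 40
gcd(5,4,3,1,2,4) = 1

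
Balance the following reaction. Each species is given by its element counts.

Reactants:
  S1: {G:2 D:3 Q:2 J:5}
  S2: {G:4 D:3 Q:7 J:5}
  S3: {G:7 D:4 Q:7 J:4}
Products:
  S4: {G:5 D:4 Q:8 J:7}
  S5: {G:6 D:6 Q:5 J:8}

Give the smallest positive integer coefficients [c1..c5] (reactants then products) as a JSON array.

G: 5·2+1·4+2·7 = 28 | 2·5+3·6 = 28
D: 5·3+1·3+2·4 = 26 | 2·4+3·6 = 26
Q: 5·2+1·7+2·7 = 31 | 2·8+3·5 = 31
J: 5·5+1·5+2·4 = 38 | 2·7+3·8 = 38
gcd(5,1,2,2,3) = 1

Coefficients: [5, 1, 2, 2, 3]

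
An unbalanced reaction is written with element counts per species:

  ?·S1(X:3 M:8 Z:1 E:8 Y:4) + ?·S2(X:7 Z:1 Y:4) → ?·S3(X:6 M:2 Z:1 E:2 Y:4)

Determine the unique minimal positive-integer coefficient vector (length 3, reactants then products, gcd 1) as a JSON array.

Coefficients: [1, 3, 4]

X: 1·3+3·7 = 24 | 4·6 = 24
M: 1·8+3·0 = 8 | 4·2 = 8
Z: 1·1+3·1 = 4 | 4·1 = 4
E: 1·8+3·0 = 8 | 4·2 = 8
Y: 1·4+3·4 = 16 | 4·4 = 16
gcd(1,3,4) = 1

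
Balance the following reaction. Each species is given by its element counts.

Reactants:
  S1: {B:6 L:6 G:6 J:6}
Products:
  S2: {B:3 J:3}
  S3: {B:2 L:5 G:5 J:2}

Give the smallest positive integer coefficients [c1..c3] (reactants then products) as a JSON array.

B: 5·6 = 30 | 6·3+6·2 = 30
L: 5·6 = 30 | 6·0+6·5 = 30
G: 5·6 = 30 | 6·0+6·5 = 30
J: 5·6 = 30 | 6·3+6·2 = 30
gcd(5,6,6) = 1

Coefficients: [5, 6, 6]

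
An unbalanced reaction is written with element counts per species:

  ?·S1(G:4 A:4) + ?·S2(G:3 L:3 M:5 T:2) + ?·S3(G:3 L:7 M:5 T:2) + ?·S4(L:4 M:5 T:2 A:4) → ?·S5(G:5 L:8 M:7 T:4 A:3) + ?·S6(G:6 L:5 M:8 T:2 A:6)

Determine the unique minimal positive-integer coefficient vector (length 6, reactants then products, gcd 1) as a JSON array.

G: 5·4+5·3+3·3+4·0 = 44 | 4·5+4·6 = 44
L: 5·0+5·3+3·7+4·4 = 52 | 4·8+4·5 = 52
M: 5·0+5·5+3·5+4·5 = 60 | 4·7+4·8 = 60
T: 5·0+5·2+3·2+4·2 = 24 | 4·4+4·2 = 24
A: 5·4+5·0+3·0+4·4 = 36 | 4·3+4·6 = 36
gcd(5,5,3,4,4,4) = 1

Coefficients: [5, 5, 3, 4, 4, 4]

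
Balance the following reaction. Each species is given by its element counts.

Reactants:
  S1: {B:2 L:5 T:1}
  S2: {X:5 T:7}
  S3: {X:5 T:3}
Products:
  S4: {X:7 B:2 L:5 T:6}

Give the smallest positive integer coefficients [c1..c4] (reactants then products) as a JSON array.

Coefficients: [5, 1, 6, 5]

X: 5·0+1·5+6·5 = 35 | 5·7 = 35
B: 5·2+1·0+6·0 = 10 | 5·2 = 10
L: 5·5+1·0+6·0 = 25 | 5·5 = 25
T: 5·1+1·7+6·3 = 30 | 5·6 = 30
gcd(5,1,6,5) = 1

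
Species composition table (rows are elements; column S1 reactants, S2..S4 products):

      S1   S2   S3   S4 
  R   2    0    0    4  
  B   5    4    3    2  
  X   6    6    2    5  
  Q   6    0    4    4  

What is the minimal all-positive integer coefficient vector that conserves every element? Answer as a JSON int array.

R: 4·2 = 8 | 1·0+4·0+2·4 = 8
B: 4·5 = 20 | 1·4+4·3+2·2 = 20
X: 4·6 = 24 | 1·6+4·2+2·5 = 24
Q: 4·6 = 24 | 1·0+4·4+2·4 = 24
gcd(4,1,4,2) = 1

Coefficients: [4, 1, 4, 2]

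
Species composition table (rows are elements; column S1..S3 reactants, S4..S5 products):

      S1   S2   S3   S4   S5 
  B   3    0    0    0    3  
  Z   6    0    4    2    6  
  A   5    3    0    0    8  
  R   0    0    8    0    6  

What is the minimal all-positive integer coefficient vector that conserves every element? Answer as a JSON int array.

Coefficients: [4, 4, 3, 6, 4]

B: 4·3+4·0+3·0 = 12 | 6·0+4·3 = 12
Z: 4·6+4·0+3·4 = 36 | 6·2+4·6 = 36
A: 4·5+4·3+3·0 = 32 | 6·0+4·8 = 32
R: 4·0+4·0+3·8 = 24 | 6·0+4·6 = 24
gcd(4,4,3,6,4) = 1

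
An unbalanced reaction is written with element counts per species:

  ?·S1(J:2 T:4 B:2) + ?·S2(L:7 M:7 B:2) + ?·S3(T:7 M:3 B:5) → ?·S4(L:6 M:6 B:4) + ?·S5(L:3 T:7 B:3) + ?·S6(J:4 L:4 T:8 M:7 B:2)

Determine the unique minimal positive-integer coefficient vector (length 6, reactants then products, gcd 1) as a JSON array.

J: 4·2+5·0+1·0 = 8 | 4·0+1·0+2·4 = 8
L: 4·0+5·7+1·0 = 35 | 4·6+1·3+2·4 = 35
T: 4·4+5·0+1·7 = 23 | 4·0+1·7+2·8 = 23
M: 4·0+5·7+1·3 = 38 | 4·6+1·0+2·7 = 38
B: 4·2+5·2+1·5 = 23 | 4·4+1·3+2·2 = 23
gcd(4,5,1,4,1,2) = 1

Coefficients: [4, 5, 1, 4, 1, 2]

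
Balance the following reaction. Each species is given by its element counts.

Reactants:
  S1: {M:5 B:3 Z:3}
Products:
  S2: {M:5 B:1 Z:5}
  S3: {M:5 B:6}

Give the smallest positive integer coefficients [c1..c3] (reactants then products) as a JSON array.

M: 5·5 = 25 | 3·5+2·5 = 25
B: 5·3 = 15 | 3·1+2·6 = 15
Z: 5·3 = 15 | 3·5+2·0 = 15
gcd(5,3,2) = 1

Coefficients: [5, 3, 2]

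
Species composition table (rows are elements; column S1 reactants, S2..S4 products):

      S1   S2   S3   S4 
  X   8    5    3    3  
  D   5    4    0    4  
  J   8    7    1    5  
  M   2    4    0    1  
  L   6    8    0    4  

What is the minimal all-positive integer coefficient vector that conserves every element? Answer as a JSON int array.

X: 4·8 = 32 | 1·5+5·3+4·3 = 32
D: 4·5 = 20 | 1·4+5·0+4·4 = 20
J: 4·8 = 32 | 1·7+5·1+4·5 = 32
M: 4·2 = 8 | 1·4+5·0+4·1 = 8
L: 4·6 = 24 | 1·8+5·0+4·4 = 24
gcd(4,1,5,4) = 1

Coefficients: [4, 1, 5, 4]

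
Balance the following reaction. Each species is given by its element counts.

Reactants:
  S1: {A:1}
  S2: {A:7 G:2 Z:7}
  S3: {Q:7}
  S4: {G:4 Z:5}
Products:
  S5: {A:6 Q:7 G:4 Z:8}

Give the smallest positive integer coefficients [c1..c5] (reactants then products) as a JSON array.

Coefficients: [4, 2, 3, 2, 3]

A: 4·1+2·7+3·0+2·0 = 18 | 3·6 = 18
Q: 4·0+2·0+3·7+2·0 = 21 | 3·7 = 21
G: 4·0+2·2+3·0+2·4 = 12 | 3·4 = 12
Z: 4·0+2·7+3·0+2·5 = 24 | 3·8 = 24
gcd(4,2,3,2,3) = 1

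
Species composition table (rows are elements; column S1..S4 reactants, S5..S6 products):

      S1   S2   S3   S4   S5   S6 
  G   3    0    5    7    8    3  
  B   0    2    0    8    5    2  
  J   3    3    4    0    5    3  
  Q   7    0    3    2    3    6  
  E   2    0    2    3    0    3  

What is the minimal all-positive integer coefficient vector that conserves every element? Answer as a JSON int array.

G: 5·3+3·0+1·5+2·7 = 34 | 2·8+6·3 = 34
B: 5·0+3·2+1·0+2·8 = 22 | 2·5+6·2 = 22
J: 5·3+3·3+1·4+2·0 = 28 | 2·5+6·3 = 28
Q: 5·7+3·0+1·3+2·2 = 42 | 2·3+6·6 = 42
E: 5·2+3·0+1·2+2·3 = 18 | 2·0+6·3 = 18
gcd(5,3,1,2,2,6) = 1

Coefficients: [5, 3, 1, 2, 2, 6]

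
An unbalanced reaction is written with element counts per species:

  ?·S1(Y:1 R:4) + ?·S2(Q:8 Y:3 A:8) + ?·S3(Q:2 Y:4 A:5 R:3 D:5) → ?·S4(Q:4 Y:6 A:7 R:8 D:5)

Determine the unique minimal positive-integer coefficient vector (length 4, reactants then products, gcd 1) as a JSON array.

Q: 5·0+1·8+4·2 = 16 | 4·4 = 16
Y: 5·1+1·3+4·4 = 24 | 4·6 = 24
A: 5·0+1·8+4·5 = 28 | 4·7 = 28
R: 5·4+1·0+4·3 = 32 | 4·8 = 32
D: 5·0+1·0+4·5 = 20 | 4·5 = 20
gcd(5,1,4,4) = 1

Coefficients: [5, 1, 4, 4]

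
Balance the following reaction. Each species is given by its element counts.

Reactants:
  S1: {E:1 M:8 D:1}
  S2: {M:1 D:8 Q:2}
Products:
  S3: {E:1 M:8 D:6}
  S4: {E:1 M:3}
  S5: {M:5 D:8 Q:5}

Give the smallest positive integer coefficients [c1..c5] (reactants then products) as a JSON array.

E: 6·1+5·0 = 6 | 5·1+1·1+2·0 = 6
M: 6·8+5·1 = 53 | 5·8+1·3+2·5 = 53
D: 6·1+5·8 = 46 | 5·6+1·0+2·8 = 46
Q: 6·0+5·2 = 10 | 5·0+1·0+2·5 = 10
gcd(6,5,5,1,2) = 1

Coefficients: [6, 5, 5, 1, 2]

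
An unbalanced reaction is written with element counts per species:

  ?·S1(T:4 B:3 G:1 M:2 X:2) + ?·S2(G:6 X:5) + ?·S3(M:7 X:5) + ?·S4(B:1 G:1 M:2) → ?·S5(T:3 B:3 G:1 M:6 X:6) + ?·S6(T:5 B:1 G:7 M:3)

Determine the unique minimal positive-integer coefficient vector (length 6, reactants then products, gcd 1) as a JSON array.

T: 5·4+1·0+3·0+1·0 = 20 | 5·3+1·5 = 20
B: 5·3+1·0+3·0+1·1 = 16 | 5·3+1·1 = 16
G: 5·1+1·6+3·0+1·1 = 12 | 5·1+1·7 = 12
M: 5·2+1·0+3·7+1·2 = 33 | 5·6+1·3 = 33
X: 5·2+1·5+3·5+1·0 = 30 | 5·6+1·0 = 30
gcd(5,1,3,1,5,1) = 1

Coefficients: [5, 1, 3, 1, 5, 1]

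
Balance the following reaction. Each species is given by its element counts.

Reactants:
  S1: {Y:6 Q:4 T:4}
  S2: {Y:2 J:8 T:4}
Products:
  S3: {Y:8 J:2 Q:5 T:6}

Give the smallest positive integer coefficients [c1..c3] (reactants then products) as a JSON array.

Coefficients: [5, 1, 4]

Y: 5·6+1·2 = 32 | 4·8 = 32
J: 5·0+1·8 = 8 | 4·2 = 8
Q: 5·4+1·0 = 20 | 4·5 = 20
T: 5·4+1·4 = 24 | 4·6 = 24
gcd(5,1,4) = 1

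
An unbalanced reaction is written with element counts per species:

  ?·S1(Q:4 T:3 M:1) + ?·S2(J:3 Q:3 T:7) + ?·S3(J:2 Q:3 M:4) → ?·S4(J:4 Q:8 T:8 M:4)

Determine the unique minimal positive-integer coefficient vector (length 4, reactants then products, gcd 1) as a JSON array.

J: 4·0+4·3+4·2 = 20 | 5·4 = 20
Q: 4·4+4·3+4·3 = 40 | 5·8 = 40
T: 4·3+4·7+4·0 = 40 | 5·8 = 40
M: 4·1+4·0+4·4 = 20 | 5·4 = 20
gcd(4,4,4,5) = 1

Coefficients: [4, 4, 4, 5]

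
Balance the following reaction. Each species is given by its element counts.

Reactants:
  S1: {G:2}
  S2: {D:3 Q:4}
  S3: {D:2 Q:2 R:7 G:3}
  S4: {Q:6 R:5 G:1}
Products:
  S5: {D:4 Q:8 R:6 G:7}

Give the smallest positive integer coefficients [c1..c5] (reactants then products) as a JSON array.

Coefficients: [5, 2, 1, 1, 2]

D: 5·0+2·3+1·2+1·0 = 8 | 2·4 = 8
Q: 5·0+2·4+1·2+1·6 = 16 | 2·8 = 16
R: 5·0+2·0+1·7+1·5 = 12 | 2·6 = 12
G: 5·2+2·0+1·3+1·1 = 14 | 2·7 = 14
gcd(5,2,1,1,2) = 1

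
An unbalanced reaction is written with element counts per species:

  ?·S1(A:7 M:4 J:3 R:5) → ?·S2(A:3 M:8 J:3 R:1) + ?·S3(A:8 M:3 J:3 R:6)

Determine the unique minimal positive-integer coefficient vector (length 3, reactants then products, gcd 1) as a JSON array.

A: 5·7 = 35 | 1·3+4·8 = 35
M: 5·4 = 20 | 1·8+4·3 = 20
J: 5·3 = 15 | 1·3+4·3 = 15
R: 5·5 = 25 | 1·1+4·6 = 25
gcd(5,1,4) = 1

Coefficients: [5, 1, 4]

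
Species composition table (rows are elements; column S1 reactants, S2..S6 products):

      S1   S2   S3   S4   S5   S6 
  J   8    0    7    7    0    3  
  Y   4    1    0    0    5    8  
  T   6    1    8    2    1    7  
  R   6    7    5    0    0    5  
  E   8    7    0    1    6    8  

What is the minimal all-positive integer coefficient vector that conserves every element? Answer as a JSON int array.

J: 6·8 = 48 | 3·0+1·7+5·7+1·0+2·3 = 48
Y: 6·4 = 24 | 3·1+1·0+5·0+1·5+2·8 = 24
T: 6·6 = 36 | 3·1+1·8+5·2+1·1+2·7 = 36
R: 6·6 = 36 | 3·7+1·5+5·0+1·0+2·5 = 36
E: 6·8 = 48 | 3·7+1·0+5·1+1·6+2·8 = 48
gcd(6,3,1,5,1,2) = 1

Coefficients: [6, 3, 1, 5, 1, 2]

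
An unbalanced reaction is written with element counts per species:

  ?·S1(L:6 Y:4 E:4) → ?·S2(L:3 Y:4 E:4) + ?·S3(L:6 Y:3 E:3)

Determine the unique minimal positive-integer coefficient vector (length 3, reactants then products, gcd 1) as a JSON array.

Coefficients: [5, 2, 4]

L: 5·6 = 30 | 2·3+4·6 = 30
Y: 5·4 = 20 | 2·4+4·3 = 20
E: 5·4 = 20 | 2·4+4·3 = 20
gcd(5,2,4) = 1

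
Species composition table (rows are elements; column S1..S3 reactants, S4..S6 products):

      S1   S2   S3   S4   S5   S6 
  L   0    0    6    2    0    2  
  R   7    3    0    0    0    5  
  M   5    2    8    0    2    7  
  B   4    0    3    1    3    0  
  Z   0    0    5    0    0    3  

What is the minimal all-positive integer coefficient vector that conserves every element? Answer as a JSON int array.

Coefficients: [1, 6, 3, 4, 3, 5]

L: 1·0+6·0+3·6 = 18 | 4·2+3·0+5·2 = 18
R: 1·7+6·3+3·0 = 25 | 4·0+3·0+5·5 = 25
M: 1·5+6·2+3·8 = 41 | 4·0+3·2+5·7 = 41
B: 1·4+6·0+3·3 = 13 | 4·1+3·3+5·0 = 13
Z: 1·0+6·0+3·5 = 15 | 4·0+3·0+5·3 = 15
gcd(1,6,3,4,3,5) = 1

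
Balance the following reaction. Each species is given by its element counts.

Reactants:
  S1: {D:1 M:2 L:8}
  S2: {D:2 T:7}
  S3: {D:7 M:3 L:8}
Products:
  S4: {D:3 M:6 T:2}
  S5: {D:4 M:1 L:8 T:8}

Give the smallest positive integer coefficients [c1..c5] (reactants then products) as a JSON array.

D: 4·1+6·2+1·7 = 23 | 1·3+5·4 = 23
M: 4·2+6·0+1·3 = 11 | 1·6+5·1 = 11
L: 4·8+6·0+1·8 = 40 | 1·0+5·8 = 40
T: 4·0+6·7+1·0 = 42 | 1·2+5·8 = 42
gcd(4,6,1,1,5) = 1

Coefficients: [4, 6, 1, 1, 5]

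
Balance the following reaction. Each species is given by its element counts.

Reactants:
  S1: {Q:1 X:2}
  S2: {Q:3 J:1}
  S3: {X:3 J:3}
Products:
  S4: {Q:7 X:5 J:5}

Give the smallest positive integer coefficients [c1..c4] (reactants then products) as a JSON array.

Q: 1·1+2·3+1·0 = 7 | 1·7 = 7
X: 1·2+2·0+1·3 = 5 | 1·5 = 5
J: 1·0+2·1+1·3 = 5 | 1·5 = 5
gcd(1,2,1,1) = 1

Coefficients: [1, 2, 1, 1]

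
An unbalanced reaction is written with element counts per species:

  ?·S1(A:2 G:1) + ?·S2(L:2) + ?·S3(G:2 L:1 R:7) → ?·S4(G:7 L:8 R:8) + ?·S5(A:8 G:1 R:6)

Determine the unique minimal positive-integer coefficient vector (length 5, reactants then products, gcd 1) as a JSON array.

A: 4·2+3·0+2·0 = 8 | 1·0+1·8 = 8
G: 4·1+3·0+2·2 = 8 | 1·7+1·1 = 8
L: 4·0+3·2+2·1 = 8 | 1·8+1·0 = 8
R: 4·0+3·0+2·7 = 14 | 1·8+1·6 = 14
gcd(4,3,2,1,1) = 1

Coefficients: [4, 3, 2, 1, 1]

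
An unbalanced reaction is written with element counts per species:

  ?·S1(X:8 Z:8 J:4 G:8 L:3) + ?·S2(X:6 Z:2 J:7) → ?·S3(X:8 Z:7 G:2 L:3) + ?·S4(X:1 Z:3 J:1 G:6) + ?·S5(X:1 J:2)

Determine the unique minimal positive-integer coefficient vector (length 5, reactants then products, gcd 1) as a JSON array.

X: 1·8+1·6 = 14 | 1·8+1·1+5·1 = 14
Z: 1·8+1·2 = 10 | 1·7+1·3+5·0 = 10
J: 1·4+1·7 = 11 | 1·0+1·1+5·2 = 11
G: 1·8+1·0 = 8 | 1·2+1·6+5·0 = 8
L: 1·3+1·0 = 3 | 1·3+1·0+5·0 = 3
gcd(1,1,1,1,5) = 1

Coefficients: [1, 1, 1, 1, 5]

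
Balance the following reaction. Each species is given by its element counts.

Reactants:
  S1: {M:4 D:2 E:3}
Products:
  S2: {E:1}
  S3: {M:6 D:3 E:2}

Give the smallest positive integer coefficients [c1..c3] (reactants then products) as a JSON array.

M: 3·4 = 12 | 5·0+2·6 = 12
D: 3·2 = 6 | 5·0+2·3 = 6
E: 3·3 = 9 | 5·1+2·2 = 9
gcd(3,5,2) = 1

Coefficients: [3, 5, 2]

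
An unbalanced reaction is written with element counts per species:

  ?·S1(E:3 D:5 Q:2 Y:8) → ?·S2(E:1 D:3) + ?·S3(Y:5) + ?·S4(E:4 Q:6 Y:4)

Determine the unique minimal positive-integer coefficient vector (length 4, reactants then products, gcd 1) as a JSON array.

Coefficients: [3, 5, 4, 1]

E: 3·3 = 9 | 5·1+4·0+1·4 = 9
D: 3·5 = 15 | 5·3+4·0+1·0 = 15
Q: 3·2 = 6 | 5·0+4·0+1·6 = 6
Y: 3·8 = 24 | 5·0+4·5+1·4 = 24
gcd(3,5,4,1) = 1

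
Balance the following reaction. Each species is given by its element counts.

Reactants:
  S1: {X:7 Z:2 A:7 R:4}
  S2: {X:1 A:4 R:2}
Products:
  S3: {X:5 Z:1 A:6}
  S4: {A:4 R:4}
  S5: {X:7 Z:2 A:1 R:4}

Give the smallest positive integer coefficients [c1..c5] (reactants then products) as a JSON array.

X: 3·7+6·1 = 27 | 4·5+5·0+1·7 = 27
Z: 3·2+6·0 = 6 | 4·1+5·0+1·2 = 6
A: 3·7+6·4 = 45 | 4·6+5·4+1·1 = 45
R: 3·4+6·2 = 24 | 4·0+5·4+1·4 = 24
gcd(3,6,4,5,1) = 1

Coefficients: [3, 6, 4, 5, 1]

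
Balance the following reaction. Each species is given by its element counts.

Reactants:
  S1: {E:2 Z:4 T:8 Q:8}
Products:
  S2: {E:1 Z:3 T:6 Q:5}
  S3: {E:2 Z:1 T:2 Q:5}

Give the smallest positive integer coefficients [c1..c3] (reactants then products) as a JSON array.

E: 5·2 = 10 | 6·1+2·2 = 10
Z: 5·4 = 20 | 6·3+2·1 = 20
T: 5·8 = 40 | 6·6+2·2 = 40
Q: 5·8 = 40 | 6·5+2·5 = 40
gcd(5,6,2) = 1

Coefficients: [5, 6, 2]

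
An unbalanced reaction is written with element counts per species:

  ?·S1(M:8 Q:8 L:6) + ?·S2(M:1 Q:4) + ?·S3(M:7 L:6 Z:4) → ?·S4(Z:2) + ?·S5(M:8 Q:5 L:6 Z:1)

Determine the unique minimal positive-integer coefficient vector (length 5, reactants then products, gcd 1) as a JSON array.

Coefficients: [1, 3, 3, 4, 4]

M: 1·8+3·1+3·7 = 32 | 4·0+4·8 = 32
Q: 1·8+3·4+3·0 = 20 | 4·0+4·5 = 20
L: 1·6+3·0+3·6 = 24 | 4·0+4·6 = 24
Z: 1·0+3·0+3·4 = 12 | 4·2+4·1 = 12
gcd(1,3,3,4,4) = 1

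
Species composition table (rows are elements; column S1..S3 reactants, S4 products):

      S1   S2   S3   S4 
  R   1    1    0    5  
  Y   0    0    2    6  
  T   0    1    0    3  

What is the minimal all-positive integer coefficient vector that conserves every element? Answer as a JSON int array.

R: 2·1+3·1+3·0 = 5 | 1·5 = 5
Y: 2·0+3·0+3·2 = 6 | 1·6 = 6
T: 2·0+3·1+3·0 = 3 | 1·3 = 3
gcd(2,3,3,1) = 1

Coefficients: [2, 3, 3, 1]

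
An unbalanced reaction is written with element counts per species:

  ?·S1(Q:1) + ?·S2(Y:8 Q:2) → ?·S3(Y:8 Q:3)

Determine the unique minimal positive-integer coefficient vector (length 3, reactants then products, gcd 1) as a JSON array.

Y: 1·0+1·8 = 8 | 1·8 = 8
Q: 1·1+1·2 = 3 | 1·3 = 3
gcd(1,1,1) = 1

Coefficients: [1, 1, 1]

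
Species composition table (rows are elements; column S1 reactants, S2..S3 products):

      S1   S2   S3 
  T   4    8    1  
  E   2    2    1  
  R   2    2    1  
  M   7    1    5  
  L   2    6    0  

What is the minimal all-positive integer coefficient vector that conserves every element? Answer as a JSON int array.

Coefficients: [3, 1, 4]

T: 3·4 = 12 | 1·8+4·1 = 12
E: 3·2 = 6 | 1·2+4·1 = 6
R: 3·2 = 6 | 1·2+4·1 = 6
M: 3·7 = 21 | 1·1+4·5 = 21
L: 3·2 = 6 | 1·6+4·0 = 6
gcd(3,1,4) = 1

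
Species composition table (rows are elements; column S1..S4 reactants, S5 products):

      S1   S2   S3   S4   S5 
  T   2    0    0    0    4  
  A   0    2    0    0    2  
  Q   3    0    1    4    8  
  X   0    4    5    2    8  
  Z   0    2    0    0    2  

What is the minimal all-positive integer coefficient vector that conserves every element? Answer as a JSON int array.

Coefficients: [6, 3, 2, 1, 3]

T: 6·2+3·0+2·0+1·0 = 12 | 3·4 = 12
A: 6·0+3·2+2·0+1·0 = 6 | 3·2 = 6
Q: 6·3+3·0+2·1+1·4 = 24 | 3·8 = 24
X: 6·0+3·4+2·5+1·2 = 24 | 3·8 = 24
Z: 6·0+3·2+2·0+1·0 = 6 | 3·2 = 6
gcd(6,3,2,1,3) = 1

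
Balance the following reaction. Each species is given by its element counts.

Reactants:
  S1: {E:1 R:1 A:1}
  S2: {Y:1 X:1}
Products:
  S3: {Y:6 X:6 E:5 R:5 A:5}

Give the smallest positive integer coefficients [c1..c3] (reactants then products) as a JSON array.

Coefficients: [5, 6, 1]

Y: 5·0+6·1 = 6 | 1·6 = 6
X: 5·0+6·1 = 6 | 1·6 = 6
E: 5·1+6·0 = 5 | 1·5 = 5
R: 5·1+6·0 = 5 | 1·5 = 5
A: 5·1+6·0 = 5 | 1·5 = 5
gcd(5,6,1) = 1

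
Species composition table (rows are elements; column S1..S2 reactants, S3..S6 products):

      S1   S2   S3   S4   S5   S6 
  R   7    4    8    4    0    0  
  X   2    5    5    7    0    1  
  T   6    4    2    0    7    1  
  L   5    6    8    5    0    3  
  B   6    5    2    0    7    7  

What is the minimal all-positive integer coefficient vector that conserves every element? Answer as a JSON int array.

Coefficients: [4, 6, 6, 1, 5, 1]

R: 4·7+6·4 = 52 | 6·8+1·4+5·0+1·0 = 52
X: 4·2+6·5 = 38 | 6·5+1·7+5·0+1·1 = 38
T: 4·6+6·4 = 48 | 6·2+1·0+5·7+1·1 = 48
L: 4·5+6·6 = 56 | 6·8+1·5+5·0+1·3 = 56
B: 4·6+6·5 = 54 | 6·2+1·0+5·7+1·7 = 54
gcd(4,6,6,1,5,1) = 1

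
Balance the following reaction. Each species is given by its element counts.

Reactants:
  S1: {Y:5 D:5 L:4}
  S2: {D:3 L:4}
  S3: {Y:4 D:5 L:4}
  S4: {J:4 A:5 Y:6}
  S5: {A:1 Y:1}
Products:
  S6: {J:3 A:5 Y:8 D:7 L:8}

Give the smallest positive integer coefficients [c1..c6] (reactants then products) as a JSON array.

Coefficients: [1, 6, 1, 3, 5, 4]

J: 1·0+6·0+1·0+3·4+5·0 = 12 | 4·3 = 12
A: 1·0+6·0+1·0+3·5+5·1 = 20 | 4·5 = 20
Y: 1·5+6·0+1·4+3·6+5·1 = 32 | 4·8 = 32
D: 1·5+6·3+1·5+3·0+5·0 = 28 | 4·7 = 28
L: 1·4+6·4+1·4+3·0+5·0 = 32 | 4·8 = 32
gcd(1,6,1,3,5,4) = 1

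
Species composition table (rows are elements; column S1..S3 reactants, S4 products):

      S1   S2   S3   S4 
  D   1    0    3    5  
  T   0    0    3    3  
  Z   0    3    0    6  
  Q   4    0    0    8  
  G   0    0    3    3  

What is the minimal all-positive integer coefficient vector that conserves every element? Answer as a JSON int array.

Coefficients: [2, 2, 1, 1]

D: 2·1+2·0+1·3 = 5 | 1·5 = 5
T: 2·0+2·0+1·3 = 3 | 1·3 = 3
Z: 2·0+2·3+1·0 = 6 | 1·6 = 6
Q: 2·4+2·0+1·0 = 8 | 1·8 = 8
G: 2·0+2·0+1·3 = 3 | 1·3 = 3
gcd(2,2,1,1) = 1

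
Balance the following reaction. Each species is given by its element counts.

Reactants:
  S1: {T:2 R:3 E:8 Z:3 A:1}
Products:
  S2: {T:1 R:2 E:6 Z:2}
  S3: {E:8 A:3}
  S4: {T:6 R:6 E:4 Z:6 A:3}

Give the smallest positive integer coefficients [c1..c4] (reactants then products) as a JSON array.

T: 6·2 = 12 | 6·1+1·0+1·6 = 12
R: 6·3 = 18 | 6·2+1·0+1·6 = 18
E: 6·8 = 48 | 6·6+1·8+1·4 = 48
Z: 6·3 = 18 | 6·2+1·0+1·6 = 18
A: 6·1 = 6 | 6·0+1·3+1·3 = 6
gcd(6,6,1,1) = 1

Coefficients: [6, 6, 1, 1]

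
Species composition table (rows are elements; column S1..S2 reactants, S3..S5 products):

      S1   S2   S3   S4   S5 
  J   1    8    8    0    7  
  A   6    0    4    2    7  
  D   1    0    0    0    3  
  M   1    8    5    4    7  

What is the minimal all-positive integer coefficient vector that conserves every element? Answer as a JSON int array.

Coefficients: [6, 5, 4, 3, 2]

J: 6·1+5·8 = 46 | 4·8+3·0+2·7 = 46
A: 6·6+5·0 = 36 | 4·4+3·2+2·7 = 36
D: 6·1+5·0 = 6 | 4·0+3·0+2·3 = 6
M: 6·1+5·8 = 46 | 4·5+3·4+2·7 = 46
gcd(6,5,4,3,2) = 1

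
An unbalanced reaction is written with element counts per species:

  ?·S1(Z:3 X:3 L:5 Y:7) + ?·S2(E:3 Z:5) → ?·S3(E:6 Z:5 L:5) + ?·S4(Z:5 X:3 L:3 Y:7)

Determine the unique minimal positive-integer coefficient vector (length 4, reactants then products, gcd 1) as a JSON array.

Coefficients: [5, 4, 2, 5]

E: 5·0+4·3 = 12 | 2·6+5·0 = 12
Z: 5·3+4·5 = 35 | 2·5+5·5 = 35
X: 5·3+4·0 = 15 | 2·0+5·3 = 15
L: 5·5+4·0 = 25 | 2·5+5·3 = 25
Y: 5·7+4·0 = 35 | 2·0+5·7 = 35
gcd(5,4,2,5) = 1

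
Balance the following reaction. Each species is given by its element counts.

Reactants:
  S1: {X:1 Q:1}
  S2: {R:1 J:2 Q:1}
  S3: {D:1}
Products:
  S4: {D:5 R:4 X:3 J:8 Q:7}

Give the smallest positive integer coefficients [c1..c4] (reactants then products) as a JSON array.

D: 3·0+4·0+5·1 = 5 | 1·5 = 5
R: 3·0+4·1+5·0 = 4 | 1·4 = 4
X: 3·1+4·0+5·0 = 3 | 1·3 = 3
J: 3·0+4·2+5·0 = 8 | 1·8 = 8
Q: 3·1+4·1+5·0 = 7 | 1·7 = 7
gcd(3,4,5,1) = 1

Coefficients: [3, 4, 5, 1]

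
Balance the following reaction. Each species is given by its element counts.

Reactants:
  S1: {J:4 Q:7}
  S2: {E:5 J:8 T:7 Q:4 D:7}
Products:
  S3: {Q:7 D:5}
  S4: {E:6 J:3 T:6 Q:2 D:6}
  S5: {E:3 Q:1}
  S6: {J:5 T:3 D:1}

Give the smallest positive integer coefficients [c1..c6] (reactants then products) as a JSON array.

E: 1·0+3·5 = 15 | 2·0+1·6+3·3+5·0 = 15
J: 1·4+3·8 = 28 | 2·0+1·3+3·0+5·5 = 28
T: 1·0+3·7 = 21 | 2·0+1·6+3·0+5·3 = 21
Q: 1·7+3·4 = 19 | 2·7+1·2+3·1+5·0 = 19
D: 1·0+3·7 = 21 | 2·5+1·6+3·0+5·1 = 21
gcd(1,3,2,1,3,5) = 1

Coefficients: [1, 3, 2, 1, 3, 5]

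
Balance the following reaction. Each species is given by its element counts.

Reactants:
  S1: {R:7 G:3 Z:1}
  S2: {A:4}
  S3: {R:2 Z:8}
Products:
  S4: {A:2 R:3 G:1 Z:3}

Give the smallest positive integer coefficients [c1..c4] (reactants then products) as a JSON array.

A: 2·0+3·4+2·0 = 12 | 6·2 = 12
R: 2·7+3·0+2·2 = 18 | 6·3 = 18
G: 2·3+3·0+2·0 = 6 | 6·1 = 6
Z: 2·1+3·0+2·8 = 18 | 6·3 = 18
gcd(2,3,2,6) = 1

Coefficients: [2, 3, 2, 6]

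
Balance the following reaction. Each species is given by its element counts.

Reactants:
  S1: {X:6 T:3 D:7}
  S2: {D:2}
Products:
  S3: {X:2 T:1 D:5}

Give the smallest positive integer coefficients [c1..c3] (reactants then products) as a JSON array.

X: 1·6+4·0 = 6 | 3·2 = 6
T: 1·3+4·0 = 3 | 3·1 = 3
D: 1·7+4·2 = 15 | 3·5 = 15
gcd(1,4,3) = 1

Coefficients: [1, 4, 3]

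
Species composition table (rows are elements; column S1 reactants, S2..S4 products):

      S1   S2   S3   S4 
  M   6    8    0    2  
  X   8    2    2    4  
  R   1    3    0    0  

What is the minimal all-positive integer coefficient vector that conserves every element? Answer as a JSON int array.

M: 3·6 = 18 | 1·8+1·0+5·2 = 18
X: 3·8 = 24 | 1·2+1·2+5·4 = 24
R: 3·1 = 3 | 1·3+1·0+5·0 = 3
gcd(3,1,1,5) = 1

Coefficients: [3, 1, 1, 5]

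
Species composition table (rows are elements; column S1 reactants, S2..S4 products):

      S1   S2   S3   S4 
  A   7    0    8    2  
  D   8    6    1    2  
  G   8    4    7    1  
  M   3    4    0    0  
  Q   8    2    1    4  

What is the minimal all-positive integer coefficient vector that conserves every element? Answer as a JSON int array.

Coefficients: [4, 3, 2, 6]

A: 4·7 = 28 | 3·0+2·8+6·2 = 28
D: 4·8 = 32 | 3·6+2·1+6·2 = 32
G: 4·8 = 32 | 3·4+2·7+6·1 = 32
M: 4·3 = 12 | 3·4+2·0+6·0 = 12
Q: 4·8 = 32 | 3·2+2·1+6·4 = 32
gcd(4,3,2,6) = 1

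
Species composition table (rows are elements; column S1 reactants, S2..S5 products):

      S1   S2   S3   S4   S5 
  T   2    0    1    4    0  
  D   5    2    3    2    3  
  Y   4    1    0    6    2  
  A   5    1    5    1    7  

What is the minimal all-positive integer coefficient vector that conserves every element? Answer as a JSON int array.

T: 5·2 = 10 | 6·0+2·1+2·4+1·0 = 10
D: 5·5 = 25 | 6·2+2·3+2·2+1·3 = 25
Y: 5·4 = 20 | 6·1+2·0+2·6+1·2 = 20
A: 5·5 = 25 | 6·1+2·5+2·1+1·7 = 25
gcd(5,6,2,2,1) = 1

Coefficients: [5, 6, 2, 2, 1]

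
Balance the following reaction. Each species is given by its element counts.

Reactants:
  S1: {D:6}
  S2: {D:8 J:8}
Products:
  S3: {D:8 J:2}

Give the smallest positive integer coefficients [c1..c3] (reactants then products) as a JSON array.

Coefficients: [4, 1, 4]

D: 4·6+1·8 = 32 | 4·8 = 32
J: 4·0+1·8 = 8 | 4·2 = 8
gcd(4,1,4) = 1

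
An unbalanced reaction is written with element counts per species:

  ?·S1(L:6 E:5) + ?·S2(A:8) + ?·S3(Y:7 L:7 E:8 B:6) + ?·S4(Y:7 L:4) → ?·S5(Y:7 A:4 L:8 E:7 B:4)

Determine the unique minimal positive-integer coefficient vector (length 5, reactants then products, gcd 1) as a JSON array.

Y: 2·0+3·0+4·7+2·7 = 42 | 6·7 = 42
A: 2·0+3·8+4·0+2·0 = 24 | 6·4 = 24
L: 2·6+3·0+4·7+2·4 = 48 | 6·8 = 48
E: 2·5+3·0+4·8+2·0 = 42 | 6·7 = 42
B: 2·0+3·0+4·6+2·0 = 24 | 6·4 = 24
gcd(2,3,4,2,6) = 1

Coefficients: [2, 3, 4, 2, 6]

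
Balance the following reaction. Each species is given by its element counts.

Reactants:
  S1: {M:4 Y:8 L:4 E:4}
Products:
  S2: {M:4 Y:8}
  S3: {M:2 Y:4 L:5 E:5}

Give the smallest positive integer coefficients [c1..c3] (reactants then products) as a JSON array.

M: 5·4 = 20 | 3·4+4·2 = 20
Y: 5·8 = 40 | 3·8+4·4 = 40
L: 5·4 = 20 | 3·0+4·5 = 20
E: 5·4 = 20 | 3·0+4·5 = 20
gcd(5,3,4) = 1

Coefficients: [5, 3, 4]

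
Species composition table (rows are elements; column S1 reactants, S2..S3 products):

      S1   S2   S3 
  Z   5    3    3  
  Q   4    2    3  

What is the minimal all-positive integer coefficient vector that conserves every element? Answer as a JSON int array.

Coefficients: [3, 3, 2]

Z: 3·5 = 15 | 3·3+2·3 = 15
Q: 3·4 = 12 | 3·2+2·3 = 12
gcd(3,3,2) = 1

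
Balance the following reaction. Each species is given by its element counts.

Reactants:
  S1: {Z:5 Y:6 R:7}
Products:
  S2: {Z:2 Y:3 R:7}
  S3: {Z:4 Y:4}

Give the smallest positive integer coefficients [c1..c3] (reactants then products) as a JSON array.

Coefficients: [4, 4, 3]

Z: 4·5 = 20 | 4·2+3·4 = 20
Y: 4·6 = 24 | 4·3+3·4 = 24
R: 4·7 = 28 | 4·7+3·0 = 28
gcd(4,4,3) = 1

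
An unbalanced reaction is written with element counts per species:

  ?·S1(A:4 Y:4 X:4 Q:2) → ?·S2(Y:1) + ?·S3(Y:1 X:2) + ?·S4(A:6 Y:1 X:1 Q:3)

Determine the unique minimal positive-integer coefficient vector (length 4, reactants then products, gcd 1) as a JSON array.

A: 3·4 = 12 | 5·0+5·0+2·6 = 12
Y: 3·4 = 12 | 5·1+5·1+2·1 = 12
X: 3·4 = 12 | 5·0+5·2+2·1 = 12
Q: 3·2 = 6 | 5·0+5·0+2·3 = 6
gcd(3,5,5,2) = 1

Coefficients: [3, 5, 5, 2]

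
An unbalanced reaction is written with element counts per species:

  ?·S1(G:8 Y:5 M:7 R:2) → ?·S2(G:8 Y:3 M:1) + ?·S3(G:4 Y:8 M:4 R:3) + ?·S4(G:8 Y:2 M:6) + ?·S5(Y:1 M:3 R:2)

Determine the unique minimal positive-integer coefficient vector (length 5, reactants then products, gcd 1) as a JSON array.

Coefficients: [6, 1, 2, 4, 3]

G: 6·8 = 48 | 1·8+2·4+4·8+3·0 = 48
Y: 6·5 = 30 | 1·3+2·8+4·2+3·1 = 30
M: 6·7 = 42 | 1·1+2·4+4·6+3·3 = 42
R: 6·2 = 12 | 1·0+2·3+4·0+3·2 = 12
gcd(6,1,2,4,3) = 1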